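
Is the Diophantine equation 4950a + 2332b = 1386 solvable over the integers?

gcd(4950, 2332) = 22  (4950 = 2*2332 + 286, 2332 = 8*286 + 44, 286 = 6*44 + 22, 44 = 2*22).
22 divides 1386, so integer solutions exist.

yes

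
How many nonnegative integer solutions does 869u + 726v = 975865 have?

gcd(869, 726) = 11  (869 = 1×726 + 143, 726 = 5×143 + 11, 143 = 13×11).
Back-substituting, 869×(-5) + 726×(6) = 11.
Scale by 88715: one solution is (-443575, 532290). Reduce u mod 66: (11, 1331).
General: u = 11 + 66t, v = 1331 - 79t.
u ≥ 0 ⇒ t ≥ 0; v ≥ 0 ⇒ t ≤ 16. So t ∈ [0, 16]: 17 solutions.

17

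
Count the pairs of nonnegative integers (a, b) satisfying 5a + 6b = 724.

24

gcd(6, 5):
  6 = 1*5 + 1
  5 = 5*1
so gcd(6, 5) = 1.
Back-substitute for Bézout coefficients:
  1 = 6 - 1*5
  ... = 5*(-1) + 6*(1)
Scale by 724: one solution is (-724, 724). Reduce a mod 6: (2, 119).
General: a = 2 + 6t, b = 119 - 5t.
a ≥ 0 ⇒ t ≥ 0; b ≥ 0 ⇒ t ≤ 23. So t ∈ [0, 23]: 24 solutions.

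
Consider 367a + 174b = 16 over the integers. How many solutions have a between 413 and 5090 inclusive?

27

gcd(367, 174) = 1  (367 = 2×174 + 19, 174 = 9×19 + 3, 19 = 6×3 + 1, 3 = 3×1).
Back-substituting, 367×(55) + 174×(-116) = 1.
Scale by 16: particular solution (880, -1856); reduce a mod 174: (10, -21).
General solution: a = 10 + 174t, b = -21 - 367t for integer t.
413 ≤ 10 + 174t ≤ 5090 gives t ∈ [3, 29], which is 27 values.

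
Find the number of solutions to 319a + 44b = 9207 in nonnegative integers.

7

gcd(319, 44):
  319 = 7×44 + 11
  44 = 4×11
so gcd(319, 44) = 11.
Back-substitute for Bézout coefficients:
  11 = 319 - 7×44
  ... = 319×(1) + 44×(-7)
Scale by 837: one solution is (837, -5859). Reduce a mod 4: (1, 202).
General: a = 1 + 4t, b = 202 - 29t.
a ≥ 0 ⇒ t ≥ 0; b ≥ 0 ⇒ t ≤ 6. So t ∈ [0, 6]: 7 solutions.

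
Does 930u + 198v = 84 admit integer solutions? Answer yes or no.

yes

gcd(930, 198):
  930 = 4·198 + 138
  198 = 1·138 + 60
  138 = 2·60 + 18
  60 = 3·18 + 6
  18 = 3·6
so gcd(930, 198) = 6.
6 divides 84, so integer solutions exist.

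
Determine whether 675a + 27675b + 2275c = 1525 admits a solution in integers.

yes

gcd(27675, 675):
  27675 = 41*675
so gcd(27675, 675) = 675.
gcd(675, 2275) = 25.
25 divides 1525, so integer solutions exist.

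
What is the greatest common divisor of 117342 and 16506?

18

gcd(117342, 16506):
  117342 = 7·16506 + 1800
  16506 = 9·1800 + 306
  1800 = 5·306 + 270
  306 = 1·270 + 36
  270 = 7·36 + 18
  36 = 2·18
so gcd(117342, 16506) = 18.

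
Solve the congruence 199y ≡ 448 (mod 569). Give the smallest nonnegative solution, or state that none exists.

gcd(569, 199) = 1.
1 divides 448, so solutions exist.
By Bézout, 199×(183) + 569×(-64) = 1.
So 199×(183) ≡ 1 (mod 569); multiply by 448: y ≡ 81984 (mod 569).
Smallest nonnegative: y = 81984 mod 569 = 48.

48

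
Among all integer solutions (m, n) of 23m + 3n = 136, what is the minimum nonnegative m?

gcd(23, 3):
  23 = 7·3 + 2
  3 = 1·2 + 1
  2 = 2·1
so gcd(23, 3) = 1.
1 divides 136, so solutions exist.
Back-substitute for Bézout coefficients:
  1 = 3 - 1·2
  ... = 23·(-1) + 3·(8)
Scale by 136/1 = 136: (m₀, n₀) = (-136, 1088).
General solution: m = -136 + 3t, n = 1088 - 23t for integer t.
m ≥ 0: smallest is -136 mod 3 = 2 (at t = 46), with n = 30.

2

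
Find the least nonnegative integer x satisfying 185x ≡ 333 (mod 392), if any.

237

gcd(392, 185) = 1  (392 = 2×185 + 22, 185 = 8×22 + 9, 22 = 2×9 + 4, 9 = 2×4 + 1, 4 = 4×1).
1 divides 333, so solutions exist.
Back-substituting, 185×(89) + 392×(-42) = 1.
So 185×(89) ≡ 1 (mod 392); multiply by 333: x ≡ 29637 (mod 392).
Smallest nonnegative: x = 29637 mod 392 = 237.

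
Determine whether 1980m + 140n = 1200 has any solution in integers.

gcd(1980, 140) = 20  (1980 = 14·140 + 20, 140 = 7·20).
20 divides 1200, so integer solutions exist.

yes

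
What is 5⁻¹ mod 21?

gcd(21, 5):
  21 = 4*5 + 1
  5 = 5*1
so gcd(21, 5) = 1.
Back-substitute for Bézout coefficients:
  1 = 21 - 4*5
  ... = 5*(-4) + 21*(1)
So 5*-4 ≡ 1 (mod 21), and -4 mod 21 = 17.

17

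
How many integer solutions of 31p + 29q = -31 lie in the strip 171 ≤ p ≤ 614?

gcd(31, 29):
  31 = 1·29 + 2
  29 = 14·2 + 1
  2 = 2·1
so gcd(31, 29) = 1.
Back-substitute for Bézout coefficients:
  1 = 29 - 14·2
  ... = 31·(-14) + 29·(15)
Scale by -31: particular solution (434, -465); reduce p mod 29: (28, -31).
General solution: p = 28 + 29t, q = -31 - 31t for integer t.
171 ≤ 28 + 29t ≤ 614 gives t ∈ [5, 20], which is 16 values.

16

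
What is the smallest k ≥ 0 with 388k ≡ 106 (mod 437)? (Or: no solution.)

gcd(437, 388):
  437 = 1·388 + 49
  388 = 7·49 + 45
  49 = 1·45 + 4
  45 = 11·4 + 1
  4 = 4·1
so gcd(437, 388) = 1.
1 divides 106, so solutions exist.
Back-substitute for Bézout coefficients:
  1 = 45 - 11·4
  ... = 388·(107) + 437·(-95)
So 388·(107) ≡ 1 (mod 437); multiply by 106: k ≡ 11342 (mod 437).
Smallest nonnegative: k = 11342 mod 437 = 417.

417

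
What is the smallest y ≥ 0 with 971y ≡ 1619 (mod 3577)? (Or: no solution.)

gcd(3577, 971):
  3577 = 3*971 + 664
  971 = 1*664 + 307
  664 = 2*307 + 50
  307 = 6*50 + 7
  50 = 7*7 + 1
  7 = 7*1
so gcd(3577, 971) = 1.
1 divides 1619, so solutions exist.
Back-substitute for Bézout coefficients:
  1 = 50 - 7*7
  ... = 971*(-501) + 3577*(136)
So 971*(-501) ≡ 1 (mod 3577); multiply by 1619: y ≡ -811119 (mod 3577).
Smallest nonnegative: y = -811119 mod 3577 = 860.

860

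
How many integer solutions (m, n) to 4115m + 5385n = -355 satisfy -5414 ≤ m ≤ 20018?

24

gcd(5385, 4115):
  5385 = 1×4115 + 1270
  4115 = 3×1270 + 305
  1270 = 4×305 + 50
  305 = 6×50 + 5
  50 = 10×5
so gcd(5385, 4115) = 5.
Back-substitute for Bézout coefficients:
  5 = 305 - 6×50
  ... = 4115×(106) + 5385×(-81)
Scale by -71: particular solution (-7526, 5751); reduce m mod 1077: (13, -10).
General solution: m = 13 + 1077t, n = -10 - 823t for integer t.
-5414 ≤ 13 + 1077t ≤ 20018 gives t ∈ [-5, 18], which is 24 values.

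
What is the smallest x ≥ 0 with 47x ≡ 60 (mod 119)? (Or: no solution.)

gcd(119, 47) = 1.
1 divides 60, so solutions exist.
By Bézout, 47×(38) + 119×(-15) = 1.
So 47×(38) ≡ 1 (mod 119); multiply by 60: x ≡ 2280 (mod 119).
Smallest nonnegative: x = 2280 mod 119 = 19.

19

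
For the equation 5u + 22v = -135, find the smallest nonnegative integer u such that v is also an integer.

gcd(22, 5) = 1.
1 divides -135, so solutions exist.
By Bézout, 5·(9) + 22·(-2) = 1.
Scale by -135/1 = -135: (u₀, v₀) = (-1215, 270).
General solution: u = -1215 + 22t, v = 270 - 5t for integer t.
u ≥ 0: smallest is -1215 mod 22 = 17 (at t = 56), with v = -10.

17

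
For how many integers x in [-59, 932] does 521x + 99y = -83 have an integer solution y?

10

gcd(521, 99) = 1  (521 = 5*99 + 26, 99 = 3*26 + 21, 26 = 1*21 + 5, 21 = 4*5 + 1, 5 = 5*1).
Back-substituting, 521*(-19) + 99*(100) = 1.
Scale by -83: particular solution (1577, -8300); reduce x mod 99: (92, -485).
General solution: x = 92 + 99t, y = -485 - 521t for integer t.
-59 ≤ 92 + 99t ≤ 932 gives t ∈ [-1, 8], which is 10 values.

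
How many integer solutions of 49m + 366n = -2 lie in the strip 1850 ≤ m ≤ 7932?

17

gcd(366, 49) = 1  (366 = 7×49 + 23, 49 = 2×23 + 3, 23 = 7×3 + 2, 3 = 1×2 + 1, 2 = 2×1).
Back-substituting, 49×(127) + 366×(-17) = 1.
Scale by -2: particular solution (-254, 34); reduce m mod 366: (112, -15).
General solution: m = 112 + 366t, n = -15 - 49t for integer t.
1850 ≤ 112 + 366t ≤ 7932 gives t ∈ [5, 21], which is 17 values.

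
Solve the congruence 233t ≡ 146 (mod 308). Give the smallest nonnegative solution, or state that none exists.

150

gcd(308, 233):
  308 = 1×233 + 75
  233 = 3×75 + 8
  75 = 9×8 + 3
  8 = 2×3 + 2
  3 = 1×2 + 1
  2 = 2×1
so gcd(308, 233) = 1.
1 divides 146, so solutions exist.
Back-substitute for Bézout coefficients:
  1 = 3 - 1×2
  ... = 233×(-115) + 308×(87)
So 233×(-115) ≡ 1 (mod 308); multiply by 146: t ≡ -16790 (mod 308).
Smallest nonnegative: t = -16790 mod 308 = 150.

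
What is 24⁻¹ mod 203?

110

gcd(203, 24) = 1  (203 = 8·24 + 11, 24 = 2·11 + 2, 11 = 5·2 + 1, 2 = 2·1).
Back-substituting, 24·(-93) + 203·(11) = 1.
So 24·-93 ≡ 1 (mod 203), and -93 mod 203 = 110.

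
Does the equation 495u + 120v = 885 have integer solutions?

gcd(495, 120) = 15  (495 = 4·120 + 15, 120 = 8·15).
15 divides 885, so integer solutions exist.

yes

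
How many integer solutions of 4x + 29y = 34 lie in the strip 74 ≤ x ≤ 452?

13

gcd(29, 4):
  29 = 7×4 + 1
  4 = 4×1
so gcd(29, 4) = 1.
Back-substitute for Bézout coefficients:
  1 = 29 - 7×4
  ... = 4×(-7) + 29×(1)
Scale by 34: particular solution (-238, 34); reduce x mod 29: (23, -2).
General solution: x = 23 + 29t, y = -2 - 4t for integer t.
74 ≤ 23 + 29t ≤ 452 gives t ∈ [2, 14], which is 13 values.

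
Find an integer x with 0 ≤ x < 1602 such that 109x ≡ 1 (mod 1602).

gcd(1602, 109) = 1.
By Bézout, 109×(-485) + 1602×(33) = 1.
So 109×-485 ≡ 1 (mod 1602), and -485 mod 1602 = 1117.

1117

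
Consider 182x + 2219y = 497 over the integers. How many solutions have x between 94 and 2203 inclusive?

7

gcd(2219, 182) = 7  (2219 = 12×182 + 35, 182 = 5×35 + 7, 35 = 5×7).
Back-substituting, 182×(61) + 2219×(-5) = 7.
Scale by 71: particular solution (4331, -355); reduce x mod 317: (210, -17).
General solution: x = 210 + 317t, y = -17 - 26t for integer t.
94 ≤ 210 + 317t ≤ 2203 gives t ∈ [0, 6], which is 7 values.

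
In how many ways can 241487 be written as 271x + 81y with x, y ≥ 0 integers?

11

gcd(271, 81):
  271 = 3×81 + 28
  81 = 2×28 + 25
  28 = 1×25 + 3
  25 = 8×3 + 1
  3 = 3×1
so gcd(271, 81) = 1.
Back-substitute for Bézout coefficients:
  1 = 25 - 8×3
  ... = 271×(-26) + 81×(87)
Scale by 241487: one solution is (-6278662, 21009369). Reduce x mod 81: (53, 2804).
General: x = 53 + 81t, y = 2804 - 271t.
x ≥ 0 ⇒ t ≥ 0; y ≥ 0 ⇒ t ≤ 10. So t ∈ [0, 10]: 11 solutions.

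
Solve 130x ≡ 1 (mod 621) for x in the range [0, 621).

43

gcd(621, 130):
  621 = 4×130 + 101
  130 = 1×101 + 29
  101 = 3×29 + 14
  29 = 2×14 + 1
  14 = 14×1
so gcd(621, 130) = 1.
Back-substitute for Bézout coefficients:
  1 = 29 - 2×14
  ... = 130×(43) + 621×(-9)
So 130×43 ≡ 1 (mod 621), and 43 mod 621 = 43.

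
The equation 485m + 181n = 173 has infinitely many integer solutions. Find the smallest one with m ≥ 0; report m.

100

gcd(485, 181):
  485 = 2·181 + 123
  181 = 1·123 + 58
  123 = 2·58 + 7
  58 = 8·7 + 2
  7 = 3·2 + 1
  2 = 2·1
so gcd(485, 181) = 1.
1 divides 173, so solutions exist.
Back-substitute for Bézout coefficients:
  1 = 7 - 3·2
  ... = 485·(78) + 181·(-209)
Scale by 173/1 = 173: (m₀, n₀) = (13494, -36157).
General solution: m = 13494 + 181t, n = -36157 - 485t for integer t.
m ≥ 0: smallest is 13494 mod 181 = 100 (at t = -74), with n = -267.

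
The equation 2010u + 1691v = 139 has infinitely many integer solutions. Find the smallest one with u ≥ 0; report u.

gcd(2010, 1691):
  2010 = 1*1691 + 319
  1691 = 5*319 + 96
  319 = 3*96 + 31
  96 = 3*31 + 3
  31 = 10*3 + 1
  3 = 3*1
so gcd(2010, 1691) = 1.
1 divides 139, so solutions exist.
Back-substitute for Bézout coefficients:
  1 = 31 - 10*3
  ... = 2010*(546) + 1691*(-649)
Scale by 139/1 = 139: (u₀, v₀) = (75894, -90211).
General solution: u = 75894 + 1691t, v = -90211 - 2010t for integer t.
u ≥ 0: smallest is 75894 mod 1691 = 1490 (at t = -44), with v = -1771.

1490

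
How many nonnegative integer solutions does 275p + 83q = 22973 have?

1

gcd(275, 83):
  275 = 3×83 + 26
  83 = 3×26 + 5
  26 = 5×5 + 1
  5 = 5×1
so gcd(275, 83) = 1.
Back-substitute for Bézout coefficients:
  1 = 26 - 5×5
  ... = 275×(16) + 83×(-53)
Scale by 22973: one solution is (367568, -1217569). Reduce p mod 83: (44, 131).
General: p = 44 + 83t, q = 131 - 275t.
p ≥ 0 ⇒ t ≥ 0; q ≥ 0 ⇒ t ≤ 0. So t ∈ [0, 0]: 1 solution.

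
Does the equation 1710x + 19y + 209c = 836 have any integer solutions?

gcd(1710, 19) = 19  (1710 = 90×19).
gcd(19, 209) = 19.
19 divides 836, so integer solutions exist.

yes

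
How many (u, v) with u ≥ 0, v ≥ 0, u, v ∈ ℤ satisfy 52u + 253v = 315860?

24

gcd(253, 52) = 1.
By Bézout, 52·(73) + 253·(-15) = 1.
One solution: (119, 1224).
General: u = 119 + 253t, v = 1224 - 52t.
u ≥ 0 ⇒ t ≥ 0; v ≥ 0 ⇒ t ≤ 23. So t ∈ [0, 23]: 24 solutions.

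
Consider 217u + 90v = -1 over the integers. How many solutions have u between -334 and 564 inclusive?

10

gcd(217, 90) = 1  (217 = 2×90 + 37, 90 = 2×37 + 16, 37 = 2×16 + 5, 16 = 3×5 + 1, 5 = 5×1).
Back-substituting, 217×(-17) + 90×(41) = 1.
Scale by -1: particular solution (17, -41); reduce u mod 90: (17, -41).
General solution: u = 17 + 90t, v = -41 - 217t for integer t.
-334 ≤ 17 + 90t ≤ 564 gives t ∈ [-3, 6], which is 10 values.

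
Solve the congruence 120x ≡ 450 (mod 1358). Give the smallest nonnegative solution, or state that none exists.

gcd(1358, 120):
  1358 = 11*120 + 38
  120 = 3*38 + 6
  38 = 6*6 + 2
  6 = 3*2
so gcd(1358, 120) = 2.
2 divides 450, so solutions exist.
Back-substitute for Bézout coefficients:
  2 = 38 - 6*6
  ... = 120*(-215) + 1358*(19)
So 120*(-215) ≡ 2 (mod 1358); multiply by 225: x ≡ -48375 (mod 679).
Smallest nonnegative: x = -48375 mod 679 = 513.

513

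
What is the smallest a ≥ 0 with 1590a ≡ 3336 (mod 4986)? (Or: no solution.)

gcd(4986, 1590):
  4986 = 3×1590 + 216
  1590 = 7×216 + 78
  216 = 2×78 + 60
  78 = 1×60 + 18
  60 = 3×18 + 6
  18 = 3×6
so gcd(4986, 1590) = 6.
6 divides 3336, so solutions exist.
Back-substitute for Bézout coefficients:
  6 = 60 - 3×18
  ... = 1590×(-254) + 4986×(81)
So 1590×(-254) ≡ 6 (mod 4986); multiply by 556: a ≡ -141224 (mod 831).
Smallest nonnegative: a = -141224 mod 831 = 46.

46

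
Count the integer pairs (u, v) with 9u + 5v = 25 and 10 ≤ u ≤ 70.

13

gcd(9, 5) = 1  (9 = 1*5 + 4, 5 = 1*4 + 1, 4 = 4*1).
Back-substituting, 9*(-1) + 5*(2) = 1.
Scale by 25: particular solution (-25, 50); reduce u mod 5: (0, 5).
General solution: u = 0 + 5t, v = 5 - 9t for integer t.
10 ≤ 0 + 5t ≤ 70 gives t ∈ [2, 14], which is 13 values.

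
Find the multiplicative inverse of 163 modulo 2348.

1743

gcd(2348, 163):
  2348 = 14·163 + 66
  163 = 2·66 + 31
  66 = 2·31 + 4
  31 = 7·4 + 3
  4 = 1·3 + 1
  3 = 3·1
so gcd(2348, 163) = 1.
Back-substitute for Bézout coefficients:
  1 = 4 - 1·3
  ... = 163·(-605) + 2348·(42)
So 163·-605 ≡ 1 (mod 2348), and -605 mod 2348 = 1743.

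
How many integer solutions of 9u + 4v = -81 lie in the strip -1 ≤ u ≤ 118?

30

gcd(9, 4) = 1.
By Bézout, 9*(1) + 4*(-2) = 1.
Particular solution: (3, -27).
General solution: u = 3 + 4t, v = -27 - 9t for integer t.
-1 ≤ 3 + 4t ≤ 118 gives t ∈ [-1, 28], which is 30 values.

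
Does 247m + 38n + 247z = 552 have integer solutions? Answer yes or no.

no

gcd(247, 38) = 19  (247 = 6·38 + 19, 38 = 2·19).
gcd(19, 247) = 19.
19 does not divide 552 (remainder 1), so no integer solutions.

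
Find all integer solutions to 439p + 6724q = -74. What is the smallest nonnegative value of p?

5958

gcd(6724, 439):
  6724 = 15*439 + 139
  439 = 3*139 + 22
  139 = 6*22 + 7
  22 = 3*7 + 1
  7 = 7*1
so gcd(6724, 439) = 1.
1 divides -74, so solutions exist.
Back-substitute for Bézout coefficients:
  1 = 22 - 3*7
  ... = 439*(919) + 6724*(-60)
Scale by -74/1 = -74: (p₀, q₀) = (-68006, 4440).
General solution: p = -68006 + 6724t, q = 4440 - 439t for integer t.
p ≥ 0: smallest is -68006 mod 6724 = 5958 (at t = 11), with q = -389.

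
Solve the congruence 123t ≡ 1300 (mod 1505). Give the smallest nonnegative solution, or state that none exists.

500

gcd(1505, 123):
  1505 = 12*123 + 29
  123 = 4*29 + 7
  29 = 4*7 + 1
  7 = 7*1
so gcd(1505, 123) = 1.
1 divides 1300, so solutions exist.
Back-substitute for Bézout coefficients:
  1 = 29 - 4*7
  ... = 123*(-208) + 1505*(17)
So 123*(-208) ≡ 1 (mod 1505); multiply by 1300: t ≡ -270400 (mod 1505).
Smallest nonnegative: t = -270400 mod 1505 = 500.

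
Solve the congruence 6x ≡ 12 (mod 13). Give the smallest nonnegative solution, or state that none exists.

gcd(13, 6):
  13 = 2×6 + 1
  6 = 6×1
so gcd(13, 6) = 1.
1 divides 12, so solutions exist.
Back-substitute for Bézout coefficients:
  1 = 13 - 2×6
  ... = 6×(-2) + 13×(1)
So 6×(-2) ≡ 1 (mod 13); multiply by 12: x ≡ -24 (mod 13).
Smallest nonnegative: x = -24 mod 13 = 2.

2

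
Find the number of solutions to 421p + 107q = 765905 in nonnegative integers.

17

gcd(421, 107) = 1  (421 = 3×107 + 100, 107 = 1×100 + 7, 100 = 14×7 + 2, 7 = 3×2 + 1, 2 = 2×1).
Back-substituting, 421×(-46) + 107×(181) = 1.
Scale by 765905: one solution is (-35231630, 138628805). Reduce p mod 107: (46, 6977).
General: p = 46 + 107t, q = 6977 - 421t.
p ≥ 0 ⇒ t ≥ 0; q ≥ 0 ⇒ t ≤ 16. So t ∈ [0, 16]: 17 solutions.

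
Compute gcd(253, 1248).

1

gcd(1248, 253):
  1248 = 4·253 + 236
  253 = 1·236 + 17
  236 = 13·17 + 15
  17 = 1·15 + 2
  15 = 7·2 + 1
  2 = 2·1
so gcd(1248, 253) = 1.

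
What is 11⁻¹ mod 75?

gcd(75, 11) = 1  (75 = 6·11 + 9, 11 = 1·9 + 2, 9 = 4·2 + 1, 2 = 2·1).
Back-substituting, 11·(-34) + 75·(5) = 1.
So 11·-34 ≡ 1 (mod 75), and -34 mod 75 = 41.

41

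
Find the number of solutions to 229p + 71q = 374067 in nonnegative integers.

23

gcd(229, 71) = 1  (229 = 3×71 + 16, 71 = 4×16 + 7, 16 = 2×7 + 2, 7 = 3×2 + 1, 2 = 2×1).
Back-substituting, 229×(-31) + 71×(100) = 1.
Scale by 374067: one solution is (-11596077, 37406700). Reduce p mod 71: (69, 5046).
General: p = 69 + 71t, q = 5046 - 229t.
p ≥ 0 ⇒ t ≥ 0; q ≥ 0 ⇒ t ≤ 22. So t ∈ [0, 22]: 23 solutions.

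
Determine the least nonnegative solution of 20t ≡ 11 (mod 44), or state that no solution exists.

no solution

gcd(44, 20):
  44 = 2×20 + 4
  20 = 5×4
so gcd(44, 20) = 4.
4 does not divide 11, so the congruence has no solution.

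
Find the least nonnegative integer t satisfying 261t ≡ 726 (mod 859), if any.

220

gcd(859, 261) = 1.
1 divides 726, so solutions exist.
By Bézout, 261×(-260) + 859×(79) = 1.
So 261×(-260) ≡ 1 (mod 859); multiply by 726: t ≡ -188760 (mod 859).
Smallest nonnegative: t = -188760 mod 859 = 220.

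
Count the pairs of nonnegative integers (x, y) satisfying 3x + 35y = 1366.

gcd(35, 3):
  35 = 11×3 + 2
  3 = 1×2 + 1
  2 = 2×1
so gcd(35, 3) = 1.
Back-substitute for Bézout coefficients:
  1 = 3 - 1×2
  ... = 3×(12) + 35×(-1)
Scale by 1366: one solution is (16392, -1366). Reduce x mod 35: (12, 38).
General: x = 12 + 35t, y = 38 - 3t.
x ≥ 0 ⇒ t ≥ 0; y ≥ 0 ⇒ t ≤ 12. So t ∈ [0, 12]: 13 solutions.

13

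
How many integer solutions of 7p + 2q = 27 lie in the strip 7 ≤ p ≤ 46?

gcd(7, 2):
  7 = 3*2 + 1
  2 = 2*1
so gcd(7, 2) = 1.
Back-substitute for Bézout coefficients:
  1 = 7 - 3*2
  ... = 7*(1) + 2*(-3)
Scale by 27: particular solution (27, -81); reduce p mod 2: (1, 10).
General solution: p = 1 + 2t, q = 10 - 7t for integer t.
7 ≤ 1 + 2t ≤ 46 gives t ∈ [3, 22], which is 20 values.

20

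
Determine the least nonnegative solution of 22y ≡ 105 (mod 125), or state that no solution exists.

gcd(125, 22) = 1  (125 = 5*22 + 15, 22 = 1*15 + 7, 15 = 2*7 + 1, 7 = 7*1).
1 divides 105, so solutions exist.
Back-substituting, 22*(-17) + 125*(3) = 1.
So 22*(-17) ≡ 1 (mod 125); multiply by 105: y ≡ -1785 (mod 125).
Smallest nonnegative: y = -1785 mod 125 = 90.

90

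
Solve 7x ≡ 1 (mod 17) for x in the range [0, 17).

gcd(17, 7) = 1  (17 = 2·7 + 3, 7 = 2·3 + 1, 3 = 3·1).
Back-substituting, 7·(5) + 17·(-2) = 1.
So 7·5 ≡ 1 (mod 17), and 5 mod 17 = 5.

5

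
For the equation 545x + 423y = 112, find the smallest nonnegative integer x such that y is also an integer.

98

gcd(545, 423):
  545 = 1*423 + 122
  423 = 3*122 + 57
  122 = 2*57 + 8
  57 = 7*8 + 1
  8 = 8*1
so gcd(545, 423) = 1.
1 divides 112, so solutions exist.
Back-substitute for Bézout coefficients:
  1 = 57 - 7*8
  ... = 545*(-52) + 423*(67)
Scale by 112/1 = 112: (x₀, y₀) = (-5824, 7504).
General solution: x = -5824 + 423t, y = 7504 - 545t for integer t.
x ≥ 0: smallest is -5824 mod 423 = 98 (at t = 14), with y = -126.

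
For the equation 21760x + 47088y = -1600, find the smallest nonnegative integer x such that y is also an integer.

gcd(47088, 21760) = 16.
16 divides -1600, so solutions exist.
By Bézout, 21760*(937) + 47088*(-433) = 16.
Scale by -1600/16 = -100: (x₀, y₀) = (-93700, 43300).
General solution: x = -93700 + 2943t, y = 43300 - 1360t for integer t.
x ≥ 0: smallest is -93700 mod 2943 = 476 (at t = 32), with y = -220.

476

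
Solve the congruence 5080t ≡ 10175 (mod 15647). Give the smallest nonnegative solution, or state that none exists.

gcd(15647, 5080) = 1.
1 divides 10175, so solutions exist.
By Bézout, 5080·(1038) + 15647·(-337) = 1.
So 5080·(1038) ≡ 1 (mod 15647); multiply by 10175: t ≡ 10561650 (mod 15647).
Smallest nonnegative: t = 10561650 mod 15647 = 15572.

15572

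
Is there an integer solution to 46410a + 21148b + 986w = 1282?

gcd(46410, 21148) = 34.
gcd(34, 986) = 34.
34 does not divide 1282 (remainder 24), so no integer solutions.

no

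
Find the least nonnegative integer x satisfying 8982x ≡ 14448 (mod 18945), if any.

no solution

gcd(18945, 8982) = 9  (18945 = 2×8982 + 981, 8982 = 9×981 + 153, 981 = 6×153 + 63, 153 = 2×63 + 27, 63 = 2×27 + 9, 27 = 3×9).
9 does not divide 14448, so the congruence has no solution.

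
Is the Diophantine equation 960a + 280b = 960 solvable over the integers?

yes

gcd(960, 280) = 40.
40 divides 960, so integer solutions exist.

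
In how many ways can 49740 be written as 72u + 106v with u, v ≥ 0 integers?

gcd(106, 72) = 2.
By Bézout, 72×(-25) + 106×(17) = 2.
One solution: (46, 438).
General: u = 46 + 53t, v = 438 - 36t.
u ≥ 0 ⇒ t ≥ 0; v ≥ 0 ⇒ t ≤ 12. So t ∈ [0, 12]: 13 solutions.

13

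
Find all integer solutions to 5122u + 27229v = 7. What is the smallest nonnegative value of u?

8426

gcd(27229, 5122) = 1  (27229 = 5*5122 + 1619, 5122 = 3*1619 + 265, 1619 = 6*265 + 29, 265 = 9*29 + 4, 29 = 7*4 + 1, 4 = 4*1).
1 divides 7, so solutions exist.
Back-substituting, 5122*(-6576) + 27229*(1237) = 1.
Scale by 7/1 = 7: (u₀, v₀) = (-46032, 8659).
General solution: u = -46032 + 27229t, v = 8659 - 5122t for integer t.
u ≥ 0: smallest is -46032 mod 27229 = 8426 (at t = 2), with v = -1585.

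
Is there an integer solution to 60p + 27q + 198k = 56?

no

gcd(60, 27) = 3  (60 = 2×27 + 6, 27 = 4×6 + 3, 6 = 2×3).
gcd(3, 198) = 3.
3 does not divide 56 (remainder 2), so no integer solutions.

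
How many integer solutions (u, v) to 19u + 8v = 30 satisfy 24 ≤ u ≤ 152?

gcd(19, 8) = 1.
By Bézout, 19*(3) + 8*(-7) = 1.
Particular solution: (2, -1).
General solution: u = 2 + 8t, v = -1 - 19t for integer t.
24 ≤ 2 + 8t ≤ 152 gives t ∈ [3, 18], which is 16 values.

16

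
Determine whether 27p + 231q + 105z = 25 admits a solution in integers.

gcd(231, 27) = 3  (231 = 8·27 + 15, 27 = 1·15 + 12, 15 = 1·12 + 3, 12 = 4·3).
gcd(3, 105) = 3.
3 does not divide 25 (remainder 1), so no integer solutions.

no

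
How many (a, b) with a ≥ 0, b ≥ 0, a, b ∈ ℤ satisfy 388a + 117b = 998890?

22

gcd(388, 117) = 1.
By Bézout, 388×(19) + 117×(-63) = 1.
One solution: (106, 8186).
General: a = 106 + 117t, b = 8186 - 388t.
a ≥ 0 ⇒ t ≥ 0; b ≥ 0 ⇒ t ≤ 21. So t ∈ [0, 21]: 22 solutions.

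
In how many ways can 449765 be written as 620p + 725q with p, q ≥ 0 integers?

gcd(725, 620):
  725 = 1·620 + 105
  620 = 5·105 + 95
  105 = 1·95 + 10
  95 = 9·10 + 5
  10 = 2·5
so gcd(725, 620) = 5.
Back-substitute for Bézout coefficients:
  5 = 95 - 9·10
  ... = 620·(69) + 725·(-59)
Scale by 89953: one solution is (6206757, -5307227). Reduce p mod 145: (32, 593).
General: p = 32 + 145t, q = 593 - 124t.
p ≥ 0 ⇒ t ≥ 0; q ≥ 0 ⇒ t ≤ 4. So t ∈ [0, 4]: 5 solutions.

5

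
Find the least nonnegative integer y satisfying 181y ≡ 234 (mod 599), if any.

gcd(599, 181) = 1.
1 divides 234, so solutions exist.
By Bézout, 181·(139) + 599·(-42) = 1.
So 181·(139) ≡ 1 (mod 599); multiply by 234: y ≡ 32526 (mod 599).
Smallest nonnegative: y = 32526 mod 599 = 180.

180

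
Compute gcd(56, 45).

gcd(56, 45) = 1  (56 = 1×45 + 11, 45 = 4×11 + 1, 11 = 11×1).

1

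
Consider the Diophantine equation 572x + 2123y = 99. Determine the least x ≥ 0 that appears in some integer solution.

gcd(2123, 572) = 11.
11 divides 99, so solutions exist.
By Bézout, 572·(26) + 2123·(-7) = 11.
Scale by 99/11 = 9: (x₀, y₀) = (234, -63).
General solution: x = 234 + 193t, y = -63 - 52t for integer t.
x ≥ 0: smallest is 234 mod 193 = 41 (at t = -1), with y = -11.

41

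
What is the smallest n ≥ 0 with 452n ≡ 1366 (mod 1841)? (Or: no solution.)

1787

gcd(1841, 452) = 1.
1 divides 1366, so solutions exist.
By Bézout, 452×(-558) + 1841×(137) = 1.
So 452×(-558) ≡ 1 (mod 1841); multiply by 1366: n ≡ -762228 (mod 1841).
Smallest nonnegative: n = -762228 mod 1841 = 1787.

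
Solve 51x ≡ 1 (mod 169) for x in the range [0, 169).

116

gcd(169, 51):
  169 = 3*51 + 16
  51 = 3*16 + 3
  16 = 5*3 + 1
  3 = 3*1
so gcd(169, 51) = 1.
Back-substitute for Bézout coefficients:
  1 = 16 - 5*3
  ... = 51*(-53) + 169*(16)
So 51*-53 ≡ 1 (mod 169), and -53 mod 169 = 116.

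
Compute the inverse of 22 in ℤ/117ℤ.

16

gcd(117, 22) = 1  (117 = 5·22 + 7, 22 = 3·7 + 1, 7 = 7·1).
Back-substituting, 22·(16) + 117·(-3) = 1.
So 22·16 ≡ 1 (mod 117), and 16 mod 117 = 16.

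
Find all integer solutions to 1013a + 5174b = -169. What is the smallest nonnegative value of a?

gcd(5174, 1013) = 1.
1 divides -169, so solutions exist.
By Bézout, 1013·(-807) + 5174·(158) = 1.
Scale by -169/1 = -169: (a₀, b₀) = (136383, -26702).
General solution: a = 136383 + 5174t, b = -26702 - 1013t for integer t.
a ≥ 0: smallest is 136383 mod 5174 = 1859 (at t = -26), with b = -364.

1859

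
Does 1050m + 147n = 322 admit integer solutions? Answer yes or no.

gcd(1050, 147) = 21  (1050 = 7·147 + 21, 147 = 7·21).
21 does not divide 322 (remainder 7), so no integer solutions.

no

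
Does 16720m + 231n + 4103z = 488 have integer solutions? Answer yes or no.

no

gcd(16720, 231) = 11.
gcd(11, 4103) = 11.
11 does not divide 488 (remainder 4), so no integer solutions.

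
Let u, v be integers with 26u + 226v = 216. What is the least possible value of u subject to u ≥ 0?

gcd(226, 26):
  226 = 8·26 + 18
  26 = 1·18 + 8
  18 = 2·8 + 2
  8 = 4·2
so gcd(226, 26) = 2.
2 divides 216, so solutions exist.
Back-substitute for Bézout coefficients:
  2 = 18 - 2·8
  ... = 26·(-26) + 226·(3)
Scale by 216/2 = 108: (u₀, v₀) = (-2808, 324).
General solution: u = -2808 + 113t, v = 324 - 13t for integer t.
u ≥ 0: smallest is -2808 mod 113 = 17 (at t = 25), with v = -1.

17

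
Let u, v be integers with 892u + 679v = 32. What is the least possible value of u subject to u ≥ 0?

405

gcd(892, 679):
  892 = 1*679 + 213
  679 = 3*213 + 40
  213 = 5*40 + 13
  40 = 3*13 + 1
  13 = 13*1
so gcd(892, 679) = 1.
1 divides 32, so solutions exist.
Back-substitute for Bézout coefficients:
  1 = 40 - 3*13
  ... = 892*(-51) + 679*(67)
Scale by 32/1 = 32: (u₀, v₀) = (-1632, 2144).
General solution: u = -1632 + 679t, v = 2144 - 892t for integer t.
u ≥ 0: smallest is -1632 mod 679 = 405 (at t = 3), with v = -532.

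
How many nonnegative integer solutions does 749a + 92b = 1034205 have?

15

gcd(749, 92):
  749 = 8*92 + 13
  92 = 7*13 + 1
  13 = 13*1
so gcd(749, 92) = 1.
Back-substitute for Bézout coefficients:
  1 = 92 - 7*13
  ... = 749*(-7) + 92*(57)
Scale by 1034205: one solution is (-7239435, 58949685). Reduce a mod 92: (45, 10875).
General: a = 45 + 92t, b = 10875 - 749t.
a ≥ 0 ⇒ t ≥ 0; b ≥ 0 ⇒ t ≤ 14. So t ∈ [0, 14]: 15 solutions.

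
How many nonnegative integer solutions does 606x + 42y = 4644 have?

1

gcd(606, 42) = 6  (606 = 14×42 + 18, 42 = 2×18 + 6, 18 = 3×6).
Back-substituting, 606×(-2) + 42×(29) = 6.
Scale by 774: one solution is (-1548, 22446). Reduce x mod 7: (6, 24).
General: x = 6 + 7t, y = 24 - 101t.
x ≥ 0 ⇒ t ≥ 0; y ≥ 0 ⇒ t ≤ 0. So t ∈ [0, 0]: 1 solution.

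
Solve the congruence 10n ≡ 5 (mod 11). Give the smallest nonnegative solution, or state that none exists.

6

gcd(11, 10):
  11 = 1*10 + 1
  10 = 10*1
so gcd(11, 10) = 1.
1 divides 5, so solutions exist.
Back-substitute for Bézout coefficients:
  1 = 11 - 1*10
  ... = 10*(-1) + 11*(1)
So 10*(-1) ≡ 1 (mod 11); multiply by 5: n ≡ -5 (mod 11).
Smallest nonnegative: n = -5 mod 11 = 6.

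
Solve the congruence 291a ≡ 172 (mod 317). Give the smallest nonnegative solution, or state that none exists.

286

gcd(317, 291) = 1  (317 = 1×291 + 26, 291 = 11×26 + 5, 26 = 5×5 + 1, 5 = 5×1).
1 divides 172, so solutions exist.
Back-substituting, 291×(-61) + 317×(56) = 1.
So 291×(-61) ≡ 1 (mod 317); multiply by 172: a ≡ -10492 (mod 317).
Smallest nonnegative: a = -10492 mod 317 = 286.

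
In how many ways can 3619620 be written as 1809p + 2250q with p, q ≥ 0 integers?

gcd(2250, 1809) = 9  (2250 = 1*1809 + 441, 1809 = 4*441 + 45, 441 = 9*45 + 36, 45 = 1*36 + 9, 36 = 4*9).
Back-substituting, 1809*(51) + 2250*(-41) = 9.
Scale by 402180: one solution is (20511180, -16489380). Reduce p mod 250: (180, 1464).
General: p = 180 + 250t, q = 1464 - 201t.
p ≥ 0 ⇒ t ≥ 0; q ≥ 0 ⇒ t ≤ 7. So t ∈ [0, 7]: 8 solutions.

8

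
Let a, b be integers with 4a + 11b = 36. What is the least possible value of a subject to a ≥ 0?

9

gcd(11, 4) = 1.
1 divides 36, so solutions exist.
By Bézout, 4·(3) + 11·(-1) = 1.
Scale by 36/1 = 36: (a₀, b₀) = (108, -36).
General solution: a = 108 + 11t, b = -36 - 4t for integer t.
a ≥ 0: smallest is 108 mod 11 = 9 (at t = -9), with b = 0.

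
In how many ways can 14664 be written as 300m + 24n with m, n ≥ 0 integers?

25

gcd(300, 24) = 12.
By Bézout, 300×(1) + 24×(-12) = 12.
One solution: (0, 611).
General: m = 0 + 2t, n = 611 - 25t.
m ≥ 0 ⇒ t ≥ 0; n ≥ 0 ⇒ t ≤ 24. So t ∈ [0, 24]: 25 solutions.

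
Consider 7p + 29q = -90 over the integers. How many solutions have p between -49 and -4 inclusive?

gcd(29, 7) = 1.
By Bézout, 7·(-4) + 29·(1) = 1.
Particular solution: (12, -6).
General solution: p = 12 + 29t, q = -6 - 7t for integer t.
-49 ≤ 12 + 29t ≤ -4 gives t ∈ [-2, -1], which is 2 values.

2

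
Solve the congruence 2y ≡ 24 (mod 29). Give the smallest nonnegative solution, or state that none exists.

gcd(29, 2) = 1  (29 = 14×2 + 1, 2 = 2×1).
1 divides 24, so solutions exist.
Back-substituting, 2×(-14) + 29×(1) = 1.
So 2×(-14) ≡ 1 (mod 29); multiply by 24: y ≡ -336 (mod 29).
Smallest nonnegative: y = -336 mod 29 = 12.

12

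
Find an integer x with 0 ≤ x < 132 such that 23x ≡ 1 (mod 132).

gcd(132, 23) = 1  (132 = 5*23 + 17, 23 = 1*17 + 6, 17 = 2*6 + 5, 6 = 1*5 + 1, 5 = 5*1).
Back-substituting, 23*(23) + 132*(-4) = 1.
So 23*23 ≡ 1 (mod 132), and 23 mod 132 = 23.

23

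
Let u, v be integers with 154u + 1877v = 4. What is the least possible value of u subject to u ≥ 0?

1487

gcd(1877, 154):
  1877 = 12·154 + 29
  154 = 5·29 + 9
  29 = 3·9 + 2
  9 = 4·2 + 1
  2 = 2·1
so gcd(1877, 154) = 1.
1 divides 4, so solutions exist.
Back-substitute for Bézout coefficients:
  1 = 9 - 4·2
  ... = 154·(841) + 1877·(-69)
Scale by 4/1 = 4: (u₀, v₀) = (3364, -276).
General solution: u = 3364 + 1877t, v = -276 - 154t for integer t.
u ≥ 0: smallest is 3364 mod 1877 = 1487 (at t = -1), with v = -122.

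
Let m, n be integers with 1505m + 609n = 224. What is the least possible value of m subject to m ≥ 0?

gcd(1505, 609):
  1505 = 2×609 + 287
  609 = 2×287 + 35
  287 = 8×35 + 7
  35 = 5×7
so gcd(1505, 609) = 7.
7 divides 224, so solutions exist.
Back-substitute for Bézout coefficients:
  7 = 287 - 8×35
  ... = 1505×(17) + 609×(-42)
Scale by 224/7 = 32: (m₀, n₀) = (544, -1344).
General solution: m = 544 + 87t, n = -1344 - 215t for integer t.
m ≥ 0: smallest is 544 mod 87 = 22 (at t = -6), with n = -54.

22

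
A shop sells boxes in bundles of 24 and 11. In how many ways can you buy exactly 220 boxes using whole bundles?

1

Need nonnegative integers with 24j + 11k = 220.
gcd(24, 11) = 1, and 24·(-5) + 11·(11) = 1.
So (j₀, k₀) = (-1100, 2420); general j = -1100 + 11t, k = 2420 - 24t.
j ≥ 0 ⇒ t ≥ 100; k ≥ 0 ⇒ t ≤ 100. That's 1 value of t.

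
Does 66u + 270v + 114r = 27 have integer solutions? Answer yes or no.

gcd(270, 66) = 6  (270 = 4×66 + 6, 66 = 11×6).
gcd(6, 114) = 6.
6 does not divide 27 (remainder 3), so no integer solutions.

no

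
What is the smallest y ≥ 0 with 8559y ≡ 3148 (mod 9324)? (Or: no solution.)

no solution

gcd(9324, 8559):
  9324 = 1×8559 + 765
  8559 = 11×765 + 144
  765 = 5×144 + 45
  144 = 3×45 + 9
  45 = 5×9
so gcd(9324, 8559) = 9.
9 does not divide 3148, so the congruence has no solution.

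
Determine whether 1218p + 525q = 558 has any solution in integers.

no

gcd(1218, 525) = 21  (1218 = 2·525 + 168, 525 = 3·168 + 21, 168 = 8·21).
21 does not divide 558 (remainder 12), so no integer solutions.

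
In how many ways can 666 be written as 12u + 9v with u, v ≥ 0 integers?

gcd(12, 9):
  12 = 1×9 + 3
  9 = 3×3
so gcd(12, 9) = 3.
Back-substitute for Bézout coefficients:
  3 = 12 - 1×9
  ... = 12×(1) + 9×(-1)
Scale by 222: one solution is (222, -222). Reduce u mod 3: (0, 74).
General: u = 0 + 3t, v = 74 - 4t.
u ≥ 0 ⇒ t ≥ 0; v ≥ 0 ⇒ t ≤ 18. So t ∈ [0, 18]: 19 solutions.

19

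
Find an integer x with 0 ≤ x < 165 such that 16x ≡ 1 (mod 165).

gcd(165, 16) = 1  (165 = 10×16 + 5, 16 = 3×5 + 1, 5 = 5×1).
Back-substituting, 16×(31) + 165×(-3) = 1.
So 16×31 ≡ 1 (mod 165), and 31 mod 165 = 31.

31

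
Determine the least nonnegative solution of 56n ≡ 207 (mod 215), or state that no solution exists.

gcd(215, 56):
  215 = 3·56 + 47
  56 = 1·47 + 9
  47 = 5·9 + 2
  9 = 4·2 + 1
  2 = 2·1
so gcd(215, 56) = 1.
1 divides 207, so solutions exist.
Back-substitute for Bézout coefficients:
  1 = 9 - 4·2
  ... = 56·(96) + 215·(-25)
So 56·(96) ≡ 1 (mod 215); multiply by 207: n ≡ 19872 (mod 215).
Smallest nonnegative: n = 19872 mod 215 = 92.

92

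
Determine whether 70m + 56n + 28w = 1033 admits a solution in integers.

gcd(70, 56) = 14  (70 = 1*56 + 14, 56 = 4*14).
gcd(14, 28) = 14.
14 does not divide 1033 (remainder 11), so no integer solutions.

no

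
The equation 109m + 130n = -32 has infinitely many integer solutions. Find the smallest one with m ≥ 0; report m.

gcd(130, 109) = 1  (130 = 1·109 + 21, 109 = 5·21 + 4, 21 = 5·4 + 1, 4 = 4·1).
1 divides -32, so solutions exist.
Back-substituting, 109·(-31) + 130·(26) = 1.
Scale by -32/1 = -32: (m₀, n₀) = (992, -832).
General solution: m = 992 + 130t, n = -832 - 109t for integer t.
m ≥ 0: smallest is 992 mod 130 = 82 (at t = -7), with n = -69.

82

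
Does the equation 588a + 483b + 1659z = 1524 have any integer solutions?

gcd(588, 483):
  588 = 1·483 + 105
  483 = 4·105 + 63
  105 = 1·63 + 42
  63 = 1·42 + 21
  42 = 2·21
so gcd(588, 483) = 21.
gcd(21, 1659) = 21.
21 does not divide 1524 (remainder 12), so no integer solutions.

no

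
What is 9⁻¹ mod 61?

gcd(61, 9) = 1  (61 = 6·9 + 7, 9 = 1·7 + 2, 7 = 3·2 + 1, 2 = 2·1).
Back-substituting, 9·(-27) + 61·(4) = 1.
So 9·-27 ≡ 1 (mod 61), and -27 mod 61 = 34.

34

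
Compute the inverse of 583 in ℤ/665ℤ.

592

gcd(665, 583) = 1.
By Bézout, 583·(-73) + 665·(64) = 1.
So 583·-73 ≡ 1 (mod 665), and -73 mod 665 = 592.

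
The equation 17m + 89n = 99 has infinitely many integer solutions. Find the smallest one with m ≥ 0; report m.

gcd(89, 17) = 1  (89 = 5×17 + 4, 17 = 4×4 + 1, 4 = 4×1).
1 divides 99, so solutions exist.
Back-substituting, 17×(21) + 89×(-4) = 1.
Scale by 99/1 = 99: (m₀, n₀) = (2079, -396).
General solution: m = 2079 + 89t, n = -396 - 17t for integer t.
m ≥ 0: smallest is 2079 mod 89 = 32 (at t = -23), with n = -5.

32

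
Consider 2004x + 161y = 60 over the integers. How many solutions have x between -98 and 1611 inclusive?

11

gcd(2004, 161):
  2004 = 12*161 + 72
  161 = 2*72 + 17
  72 = 4*17 + 4
  17 = 4*4 + 1
  4 = 4*1
so gcd(2004, 161) = 1.
Back-substitute for Bézout coefficients:
  1 = 17 - 4*4
  ... = 2004*(-38) + 161*(473)
Scale by 60: particular solution (-2280, 28380); reduce x mod 161: (135, -1680).
General solution: x = 135 + 161t, y = -1680 - 2004t for integer t.
-98 ≤ 135 + 161t ≤ 1611 gives t ∈ [-1, 9], which is 11 values.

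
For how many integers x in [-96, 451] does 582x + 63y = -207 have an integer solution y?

gcd(582, 63) = 3.
By Bézout, 582·(-4) + 63·(37) = 3.
Particular solution: (3, -31).
General solution: x = 3 + 21t, y = -31 - 194t for integer t.
-96 ≤ 3 + 21t ≤ 451 gives t ∈ [-4, 21], which is 26 values.

26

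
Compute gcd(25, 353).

1

gcd(353, 25):
  353 = 14·25 + 3
  25 = 8·3 + 1
  3 = 3·1
so gcd(353, 25) = 1.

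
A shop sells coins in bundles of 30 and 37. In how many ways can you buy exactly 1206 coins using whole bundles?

1

Need nonnegative integers with 30j + 37k = 1206.
gcd(30, 37) = 1, and 30·(-16) + 37·(13) = 1.
So (j₀, k₀) = (-19296, 15678); general j = -19296 + 37t, k = 15678 - 30t.
j ≥ 0 ⇒ t ≥ 522; k ≥ 0 ⇒ t ≤ 522. That's 1 value of t.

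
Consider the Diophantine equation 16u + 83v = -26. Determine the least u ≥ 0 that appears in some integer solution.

gcd(83, 16) = 1  (83 = 5*16 + 3, 16 = 5*3 + 1, 3 = 3*1).
1 divides -26, so solutions exist.
Back-substituting, 16*(26) + 83*(-5) = 1.
Scale by -26/1 = -26: (u₀, v₀) = (-676, 130).
General solution: u = -676 + 83t, v = 130 - 16t for integer t.
u ≥ 0: smallest is -676 mod 83 = 71 (at t = 9), with v = -14.

71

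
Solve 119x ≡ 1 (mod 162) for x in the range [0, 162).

113

gcd(162, 119):
  162 = 1·119 + 43
  119 = 2·43 + 33
  43 = 1·33 + 10
  33 = 3·10 + 3
  10 = 3·3 + 1
  3 = 3·1
so gcd(162, 119) = 1.
Back-substitute for Bézout coefficients:
  1 = 10 - 3·3
  ... = 119·(-49) + 162·(36)
So 119·-49 ≡ 1 (mod 162), and -49 mod 162 = 113.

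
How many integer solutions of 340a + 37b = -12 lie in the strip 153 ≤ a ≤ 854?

gcd(340, 37) = 1.
By Bézout, 340×(16) + 37×(-147) = 1.
Particular solution: (30, -276).
General solution: a = 30 + 37t, b = -276 - 340t for integer t.
153 ≤ 30 + 37t ≤ 854 gives t ∈ [4, 22], which is 19 values.

19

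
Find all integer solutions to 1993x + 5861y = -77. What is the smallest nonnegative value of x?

gcd(5861, 1993):
  5861 = 2*1993 + 1875
  1993 = 1*1875 + 118
  1875 = 15*118 + 105
  118 = 1*105 + 13
  105 = 8*13 + 1
  13 = 13*1
so gcd(5861, 1993) = 1.
1 divides -77, so solutions exist.
Back-substitute for Bézout coefficients:
  1 = 105 - 8*13
  ... = 1993*(-447) + 5861*(152)
Scale by -77/1 = -77: (x₀, y₀) = (34419, -11704).
General solution: x = 34419 + 5861t, y = -11704 - 1993t for integer t.
x ≥ 0: smallest is 34419 mod 5861 = 5114 (at t = -5), with y = -1739.

5114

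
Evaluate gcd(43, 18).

1

gcd(43, 18) = 1  (43 = 2·18 + 7, 18 = 2·7 + 4, 7 = 1·4 + 3, 4 = 1·3 + 1, 3 = 3·1).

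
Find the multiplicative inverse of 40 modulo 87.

37

gcd(87, 40) = 1  (87 = 2*40 + 7, 40 = 5*7 + 5, 7 = 1*5 + 2, 5 = 2*2 + 1, 2 = 2*1).
Back-substituting, 40*(37) + 87*(-17) = 1.
So 40*37 ≡ 1 (mod 87), and 37 mod 87 = 37.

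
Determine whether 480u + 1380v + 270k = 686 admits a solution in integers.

no

gcd(1380, 480) = 60.
gcd(60, 270) = 30.
30 does not divide 686 (remainder 26), so no integer solutions.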